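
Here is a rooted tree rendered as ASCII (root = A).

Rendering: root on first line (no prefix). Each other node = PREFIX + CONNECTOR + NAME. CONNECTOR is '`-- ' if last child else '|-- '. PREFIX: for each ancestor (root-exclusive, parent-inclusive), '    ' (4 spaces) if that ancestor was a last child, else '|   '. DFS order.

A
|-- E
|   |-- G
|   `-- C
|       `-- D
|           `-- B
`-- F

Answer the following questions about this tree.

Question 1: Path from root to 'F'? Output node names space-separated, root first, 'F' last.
Answer: A F

Derivation:
Walk down from root: A -> F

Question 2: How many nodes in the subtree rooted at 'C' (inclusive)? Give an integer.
Subtree rooted at C contains: B, C, D
Count = 3

Answer: 3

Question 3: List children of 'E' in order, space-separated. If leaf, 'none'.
Answer: G C

Derivation:
Node E's children (from adjacency): G, C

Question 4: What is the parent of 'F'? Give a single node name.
Answer: A

Derivation:
Scan adjacency: F appears as child of A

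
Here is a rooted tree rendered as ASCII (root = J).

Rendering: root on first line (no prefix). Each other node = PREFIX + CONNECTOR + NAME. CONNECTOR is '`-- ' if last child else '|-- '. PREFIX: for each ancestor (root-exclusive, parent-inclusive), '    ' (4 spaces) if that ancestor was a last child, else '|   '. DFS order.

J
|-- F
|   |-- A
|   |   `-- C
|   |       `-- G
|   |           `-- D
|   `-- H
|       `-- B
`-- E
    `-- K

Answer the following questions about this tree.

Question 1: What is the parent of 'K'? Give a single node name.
Answer: E

Derivation:
Scan adjacency: K appears as child of E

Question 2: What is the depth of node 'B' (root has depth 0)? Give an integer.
Answer: 3

Derivation:
Path from root to B: J -> F -> H -> B
Depth = number of edges = 3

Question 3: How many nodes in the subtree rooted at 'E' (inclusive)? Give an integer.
Subtree rooted at E contains: E, K
Count = 2

Answer: 2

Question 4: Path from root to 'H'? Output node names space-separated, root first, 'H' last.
Walk down from root: J -> F -> H

Answer: J F H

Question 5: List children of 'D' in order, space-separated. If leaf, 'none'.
Node D's children (from adjacency): (leaf)

Answer: none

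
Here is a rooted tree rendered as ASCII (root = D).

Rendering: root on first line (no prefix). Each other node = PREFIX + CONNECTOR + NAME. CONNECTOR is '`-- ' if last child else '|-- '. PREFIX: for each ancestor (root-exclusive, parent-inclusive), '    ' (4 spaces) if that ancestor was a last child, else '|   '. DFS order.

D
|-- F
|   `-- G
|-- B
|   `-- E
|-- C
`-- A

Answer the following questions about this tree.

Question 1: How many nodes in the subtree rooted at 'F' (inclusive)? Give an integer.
Answer: 2

Derivation:
Subtree rooted at F contains: F, G
Count = 2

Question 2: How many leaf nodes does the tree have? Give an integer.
Answer: 4

Derivation:
Leaves (nodes with no children): A, C, E, G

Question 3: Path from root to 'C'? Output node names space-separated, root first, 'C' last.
Answer: D C

Derivation:
Walk down from root: D -> C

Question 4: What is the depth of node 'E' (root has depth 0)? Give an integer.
Path from root to E: D -> B -> E
Depth = number of edges = 2

Answer: 2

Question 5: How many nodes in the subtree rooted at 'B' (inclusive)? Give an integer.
Subtree rooted at B contains: B, E
Count = 2

Answer: 2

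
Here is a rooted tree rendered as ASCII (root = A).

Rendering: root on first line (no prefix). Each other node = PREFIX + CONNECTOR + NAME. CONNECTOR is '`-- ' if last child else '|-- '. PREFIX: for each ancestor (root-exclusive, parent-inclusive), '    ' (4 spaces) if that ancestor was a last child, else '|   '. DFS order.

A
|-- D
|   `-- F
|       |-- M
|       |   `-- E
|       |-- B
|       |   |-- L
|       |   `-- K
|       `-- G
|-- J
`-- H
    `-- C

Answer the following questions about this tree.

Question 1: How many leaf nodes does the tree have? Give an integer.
Leaves (nodes with no children): C, E, G, J, K, L

Answer: 6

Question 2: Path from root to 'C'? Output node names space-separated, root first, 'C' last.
Walk down from root: A -> H -> C

Answer: A H C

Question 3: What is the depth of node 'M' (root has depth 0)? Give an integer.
Path from root to M: A -> D -> F -> M
Depth = number of edges = 3

Answer: 3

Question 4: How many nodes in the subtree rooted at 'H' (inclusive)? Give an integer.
Subtree rooted at H contains: C, H
Count = 2

Answer: 2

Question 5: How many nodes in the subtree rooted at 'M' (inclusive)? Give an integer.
Answer: 2

Derivation:
Subtree rooted at M contains: E, M
Count = 2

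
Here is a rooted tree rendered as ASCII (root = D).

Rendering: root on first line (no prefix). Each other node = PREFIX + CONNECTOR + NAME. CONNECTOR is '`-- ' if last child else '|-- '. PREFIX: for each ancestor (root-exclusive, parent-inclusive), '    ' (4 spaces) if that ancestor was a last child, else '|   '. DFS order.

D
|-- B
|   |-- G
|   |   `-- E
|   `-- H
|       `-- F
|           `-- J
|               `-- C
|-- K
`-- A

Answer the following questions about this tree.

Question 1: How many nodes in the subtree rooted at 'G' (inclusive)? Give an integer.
Subtree rooted at G contains: E, G
Count = 2

Answer: 2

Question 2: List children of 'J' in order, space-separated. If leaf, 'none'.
Node J's children (from adjacency): C

Answer: C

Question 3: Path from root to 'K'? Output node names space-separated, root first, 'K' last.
Answer: D K

Derivation:
Walk down from root: D -> K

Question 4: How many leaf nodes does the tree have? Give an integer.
Answer: 4

Derivation:
Leaves (nodes with no children): A, C, E, K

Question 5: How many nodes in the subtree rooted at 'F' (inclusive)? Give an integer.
Subtree rooted at F contains: C, F, J
Count = 3

Answer: 3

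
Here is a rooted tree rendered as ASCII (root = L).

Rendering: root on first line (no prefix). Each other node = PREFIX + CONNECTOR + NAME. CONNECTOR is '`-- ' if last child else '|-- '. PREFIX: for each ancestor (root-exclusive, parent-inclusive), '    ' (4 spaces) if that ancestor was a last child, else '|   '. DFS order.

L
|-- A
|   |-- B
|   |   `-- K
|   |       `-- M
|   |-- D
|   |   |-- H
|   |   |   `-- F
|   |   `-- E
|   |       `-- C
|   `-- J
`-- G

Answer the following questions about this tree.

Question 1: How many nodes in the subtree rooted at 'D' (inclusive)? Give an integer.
Answer: 5

Derivation:
Subtree rooted at D contains: C, D, E, F, H
Count = 5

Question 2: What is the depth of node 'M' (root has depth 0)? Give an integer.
Path from root to M: L -> A -> B -> K -> M
Depth = number of edges = 4

Answer: 4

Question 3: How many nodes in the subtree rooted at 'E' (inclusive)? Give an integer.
Subtree rooted at E contains: C, E
Count = 2

Answer: 2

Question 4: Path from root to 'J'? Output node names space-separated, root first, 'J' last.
Walk down from root: L -> A -> J

Answer: L A J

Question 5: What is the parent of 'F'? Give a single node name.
Scan adjacency: F appears as child of H

Answer: H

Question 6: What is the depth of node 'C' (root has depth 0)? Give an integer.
Path from root to C: L -> A -> D -> E -> C
Depth = number of edges = 4

Answer: 4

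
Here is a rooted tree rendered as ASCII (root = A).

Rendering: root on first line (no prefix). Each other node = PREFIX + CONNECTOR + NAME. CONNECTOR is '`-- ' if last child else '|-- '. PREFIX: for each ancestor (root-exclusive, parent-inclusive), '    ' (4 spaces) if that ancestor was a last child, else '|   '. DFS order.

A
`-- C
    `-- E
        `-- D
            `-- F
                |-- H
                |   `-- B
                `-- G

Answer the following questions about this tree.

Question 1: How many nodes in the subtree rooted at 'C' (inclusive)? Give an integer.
Subtree rooted at C contains: B, C, D, E, F, G, H
Count = 7

Answer: 7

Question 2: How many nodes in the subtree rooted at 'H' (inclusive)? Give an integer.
Answer: 2

Derivation:
Subtree rooted at H contains: B, H
Count = 2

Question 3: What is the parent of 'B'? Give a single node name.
Scan adjacency: B appears as child of H

Answer: H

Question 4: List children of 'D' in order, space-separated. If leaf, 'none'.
Node D's children (from adjacency): F

Answer: F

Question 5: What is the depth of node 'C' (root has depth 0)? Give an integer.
Answer: 1

Derivation:
Path from root to C: A -> C
Depth = number of edges = 1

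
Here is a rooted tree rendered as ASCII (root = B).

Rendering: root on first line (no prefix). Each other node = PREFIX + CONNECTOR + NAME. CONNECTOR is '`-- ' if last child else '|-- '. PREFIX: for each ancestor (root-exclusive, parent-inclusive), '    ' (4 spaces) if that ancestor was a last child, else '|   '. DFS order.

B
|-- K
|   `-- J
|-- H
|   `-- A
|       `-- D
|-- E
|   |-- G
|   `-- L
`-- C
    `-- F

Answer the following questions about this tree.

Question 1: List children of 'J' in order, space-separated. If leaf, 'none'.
Node J's children (from adjacency): (leaf)

Answer: none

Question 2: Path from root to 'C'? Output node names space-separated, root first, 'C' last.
Answer: B C

Derivation:
Walk down from root: B -> C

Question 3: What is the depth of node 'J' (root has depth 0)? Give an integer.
Path from root to J: B -> K -> J
Depth = number of edges = 2

Answer: 2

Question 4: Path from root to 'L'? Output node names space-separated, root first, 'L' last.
Answer: B E L

Derivation:
Walk down from root: B -> E -> L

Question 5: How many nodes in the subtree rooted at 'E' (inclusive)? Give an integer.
Answer: 3

Derivation:
Subtree rooted at E contains: E, G, L
Count = 3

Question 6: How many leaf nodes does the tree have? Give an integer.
Leaves (nodes with no children): D, F, G, J, L

Answer: 5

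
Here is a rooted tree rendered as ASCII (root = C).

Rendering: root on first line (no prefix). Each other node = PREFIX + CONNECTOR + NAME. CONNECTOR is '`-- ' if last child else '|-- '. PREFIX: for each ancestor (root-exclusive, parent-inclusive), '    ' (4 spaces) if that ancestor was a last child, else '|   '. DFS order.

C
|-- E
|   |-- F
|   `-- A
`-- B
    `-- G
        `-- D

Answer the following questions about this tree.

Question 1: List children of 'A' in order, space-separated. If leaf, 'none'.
Answer: none

Derivation:
Node A's children (from adjacency): (leaf)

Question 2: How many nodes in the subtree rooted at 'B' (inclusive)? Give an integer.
Answer: 3

Derivation:
Subtree rooted at B contains: B, D, G
Count = 3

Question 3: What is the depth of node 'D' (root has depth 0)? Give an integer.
Path from root to D: C -> B -> G -> D
Depth = number of edges = 3

Answer: 3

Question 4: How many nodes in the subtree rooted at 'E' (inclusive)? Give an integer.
Answer: 3

Derivation:
Subtree rooted at E contains: A, E, F
Count = 3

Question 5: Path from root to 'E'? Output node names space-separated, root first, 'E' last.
Answer: C E

Derivation:
Walk down from root: C -> E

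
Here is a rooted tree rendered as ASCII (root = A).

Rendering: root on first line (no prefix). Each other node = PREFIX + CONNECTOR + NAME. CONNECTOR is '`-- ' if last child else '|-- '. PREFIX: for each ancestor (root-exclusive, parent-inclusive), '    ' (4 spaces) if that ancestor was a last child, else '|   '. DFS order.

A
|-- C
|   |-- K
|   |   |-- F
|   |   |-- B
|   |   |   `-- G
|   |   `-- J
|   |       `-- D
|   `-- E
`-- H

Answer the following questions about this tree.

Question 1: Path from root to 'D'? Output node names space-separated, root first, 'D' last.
Answer: A C K J D

Derivation:
Walk down from root: A -> C -> K -> J -> D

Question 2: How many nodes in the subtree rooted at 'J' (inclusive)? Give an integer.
Subtree rooted at J contains: D, J
Count = 2

Answer: 2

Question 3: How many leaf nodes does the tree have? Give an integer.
Answer: 5

Derivation:
Leaves (nodes with no children): D, E, F, G, H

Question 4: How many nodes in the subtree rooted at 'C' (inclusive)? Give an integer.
Answer: 8

Derivation:
Subtree rooted at C contains: B, C, D, E, F, G, J, K
Count = 8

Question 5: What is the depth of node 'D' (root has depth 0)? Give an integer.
Path from root to D: A -> C -> K -> J -> D
Depth = number of edges = 4

Answer: 4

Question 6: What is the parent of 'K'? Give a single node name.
Answer: C

Derivation:
Scan adjacency: K appears as child of C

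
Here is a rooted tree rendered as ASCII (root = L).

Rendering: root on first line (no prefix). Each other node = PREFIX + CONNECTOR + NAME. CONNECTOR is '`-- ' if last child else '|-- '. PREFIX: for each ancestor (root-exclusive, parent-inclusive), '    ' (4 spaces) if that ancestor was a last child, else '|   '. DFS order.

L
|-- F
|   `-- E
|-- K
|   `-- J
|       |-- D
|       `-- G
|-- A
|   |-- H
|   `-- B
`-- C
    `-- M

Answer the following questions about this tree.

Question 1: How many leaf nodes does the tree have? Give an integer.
Answer: 6

Derivation:
Leaves (nodes with no children): B, D, E, G, H, M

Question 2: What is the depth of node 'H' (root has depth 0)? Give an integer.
Answer: 2

Derivation:
Path from root to H: L -> A -> H
Depth = number of edges = 2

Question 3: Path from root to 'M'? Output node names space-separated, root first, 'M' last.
Walk down from root: L -> C -> M

Answer: L C M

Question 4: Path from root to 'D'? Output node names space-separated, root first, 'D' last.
Answer: L K J D

Derivation:
Walk down from root: L -> K -> J -> D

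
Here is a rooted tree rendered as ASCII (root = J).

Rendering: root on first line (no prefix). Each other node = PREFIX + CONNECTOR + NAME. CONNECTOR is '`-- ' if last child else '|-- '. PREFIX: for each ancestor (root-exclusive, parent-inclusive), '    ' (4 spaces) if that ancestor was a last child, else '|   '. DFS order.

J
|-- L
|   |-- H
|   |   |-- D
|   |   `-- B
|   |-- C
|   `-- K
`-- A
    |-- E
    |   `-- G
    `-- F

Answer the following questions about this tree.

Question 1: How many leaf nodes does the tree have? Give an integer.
Leaves (nodes with no children): B, C, D, F, G, K

Answer: 6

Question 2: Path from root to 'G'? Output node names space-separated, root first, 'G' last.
Walk down from root: J -> A -> E -> G

Answer: J A E G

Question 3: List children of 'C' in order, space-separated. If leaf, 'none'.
Node C's children (from adjacency): (leaf)

Answer: none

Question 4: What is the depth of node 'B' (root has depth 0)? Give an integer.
Answer: 3

Derivation:
Path from root to B: J -> L -> H -> B
Depth = number of edges = 3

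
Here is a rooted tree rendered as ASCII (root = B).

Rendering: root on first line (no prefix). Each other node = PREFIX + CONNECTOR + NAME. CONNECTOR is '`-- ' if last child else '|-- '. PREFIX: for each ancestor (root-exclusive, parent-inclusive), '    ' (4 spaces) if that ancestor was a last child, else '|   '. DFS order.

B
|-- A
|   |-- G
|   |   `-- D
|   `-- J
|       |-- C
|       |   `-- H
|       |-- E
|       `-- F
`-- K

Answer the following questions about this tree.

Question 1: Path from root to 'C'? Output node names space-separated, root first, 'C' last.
Answer: B A J C

Derivation:
Walk down from root: B -> A -> J -> C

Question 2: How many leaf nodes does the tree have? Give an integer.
Answer: 5

Derivation:
Leaves (nodes with no children): D, E, F, H, K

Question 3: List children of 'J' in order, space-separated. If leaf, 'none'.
Node J's children (from adjacency): C, E, F

Answer: C E F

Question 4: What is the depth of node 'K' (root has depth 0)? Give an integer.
Answer: 1

Derivation:
Path from root to K: B -> K
Depth = number of edges = 1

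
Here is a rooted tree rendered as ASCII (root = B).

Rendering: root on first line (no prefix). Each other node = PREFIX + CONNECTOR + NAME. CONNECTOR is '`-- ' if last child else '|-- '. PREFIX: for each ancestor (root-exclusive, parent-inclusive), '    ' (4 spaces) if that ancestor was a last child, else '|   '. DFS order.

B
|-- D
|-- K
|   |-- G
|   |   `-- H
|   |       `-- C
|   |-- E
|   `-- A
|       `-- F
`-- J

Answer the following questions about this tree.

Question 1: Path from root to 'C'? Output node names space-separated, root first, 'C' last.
Walk down from root: B -> K -> G -> H -> C

Answer: B K G H C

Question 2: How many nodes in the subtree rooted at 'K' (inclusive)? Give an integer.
Subtree rooted at K contains: A, C, E, F, G, H, K
Count = 7

Answer: 7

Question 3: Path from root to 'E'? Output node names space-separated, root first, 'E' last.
Answer: B K E

Derivation:
Walk down from root: B -> K -> E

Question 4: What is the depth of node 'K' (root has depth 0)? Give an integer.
Answer: 1

Derivation:
Path from root to K: B -> K
Depth = number of edges = 1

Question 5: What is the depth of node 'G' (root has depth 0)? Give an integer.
Path from root to G: B -> K -> G
Depth = number of edges = 2

Answer: 2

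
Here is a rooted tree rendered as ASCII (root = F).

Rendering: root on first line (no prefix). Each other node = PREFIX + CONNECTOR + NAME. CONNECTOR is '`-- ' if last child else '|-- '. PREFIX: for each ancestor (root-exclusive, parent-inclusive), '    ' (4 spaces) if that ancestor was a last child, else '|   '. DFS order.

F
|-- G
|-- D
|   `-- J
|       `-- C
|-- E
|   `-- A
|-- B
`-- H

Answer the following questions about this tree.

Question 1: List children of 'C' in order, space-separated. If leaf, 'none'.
Node C's children (from adjacency): (leaf)

Answer: none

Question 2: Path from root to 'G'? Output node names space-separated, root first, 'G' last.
Walk down from root: F -> G

Answer: F G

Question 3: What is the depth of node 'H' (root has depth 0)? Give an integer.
Answer: 1

Derivation:
Path from root to H: F -> H
Depth = number of edges = 1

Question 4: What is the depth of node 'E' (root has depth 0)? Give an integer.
Path from root to E: F -> E
Depth = number of edges = 1

Answer: 1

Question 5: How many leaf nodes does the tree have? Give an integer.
Leaves (nodes with no children): A, B, C, G, H

Answer: 5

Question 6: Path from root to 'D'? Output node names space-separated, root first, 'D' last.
Walk down from root: F -> D

Answer: F D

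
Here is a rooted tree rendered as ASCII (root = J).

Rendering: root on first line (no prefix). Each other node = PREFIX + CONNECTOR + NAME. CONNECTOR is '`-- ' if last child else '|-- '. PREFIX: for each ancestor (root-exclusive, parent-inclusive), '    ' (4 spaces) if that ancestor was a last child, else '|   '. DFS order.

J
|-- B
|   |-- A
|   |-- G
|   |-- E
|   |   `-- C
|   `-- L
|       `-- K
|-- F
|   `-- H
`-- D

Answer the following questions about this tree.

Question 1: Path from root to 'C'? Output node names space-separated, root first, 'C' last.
Walk down from root: J -> B -> E -> C

Answer: J B E C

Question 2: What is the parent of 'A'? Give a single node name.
Scan adjacency: A appears as child of B

Answer: B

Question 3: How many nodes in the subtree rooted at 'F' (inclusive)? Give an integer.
Subtree rooted at F contains: F, H
Count = 2

Answer: 2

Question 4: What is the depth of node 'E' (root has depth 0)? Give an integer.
Path from root to E: J -> B -> E
Depth = number of edges = 2

Answer: 2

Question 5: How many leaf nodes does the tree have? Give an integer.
Answer: 6

Derivation:
Leaves (nodes with no children): A, C, D, G, H, K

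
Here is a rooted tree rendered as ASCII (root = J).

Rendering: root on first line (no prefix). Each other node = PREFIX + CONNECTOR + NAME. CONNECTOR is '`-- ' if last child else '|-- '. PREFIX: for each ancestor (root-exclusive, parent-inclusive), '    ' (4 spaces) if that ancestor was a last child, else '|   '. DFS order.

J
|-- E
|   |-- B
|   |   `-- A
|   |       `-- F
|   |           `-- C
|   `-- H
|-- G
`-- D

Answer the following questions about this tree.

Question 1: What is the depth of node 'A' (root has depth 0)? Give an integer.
Path from root to A: J -> E -> B -> A
Depth = number of edges = 3

Answer: 3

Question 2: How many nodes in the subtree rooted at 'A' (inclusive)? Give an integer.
Subtree rooted at A contains: A, C, F
Count = 3

Answer: 3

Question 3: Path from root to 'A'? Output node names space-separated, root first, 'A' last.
Answer: J E B A

Derivation:
Walk down from root: J -> E -> B -> A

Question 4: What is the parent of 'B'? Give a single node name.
Answer: E

Derivation:
Scan adjacency: B appears as child of E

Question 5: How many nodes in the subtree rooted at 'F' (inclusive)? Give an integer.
Answer: 2

Derivation:
Subtree rooted at F contains: C, F
Count = 2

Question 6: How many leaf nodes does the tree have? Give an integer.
Answer: 4

Derivation:
Leaves (nodes with no children): C, D, G, H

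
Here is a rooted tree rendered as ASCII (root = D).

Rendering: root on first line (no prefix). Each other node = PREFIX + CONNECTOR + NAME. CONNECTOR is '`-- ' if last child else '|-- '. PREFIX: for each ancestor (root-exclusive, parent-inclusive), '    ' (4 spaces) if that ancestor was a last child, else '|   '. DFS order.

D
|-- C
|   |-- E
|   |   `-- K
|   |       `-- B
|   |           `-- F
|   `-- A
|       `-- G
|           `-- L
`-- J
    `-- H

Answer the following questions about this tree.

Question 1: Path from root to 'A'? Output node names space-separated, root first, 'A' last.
Walk down from root: D -> C -> A

Answer: D C A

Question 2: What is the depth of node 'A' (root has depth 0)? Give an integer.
Path from root to A: D -> C -> A
Depth = number of edges = 2

Answer: 2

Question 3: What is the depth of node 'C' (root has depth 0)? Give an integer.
Answer: 1

Derivation:
Path from root to C: D -> C
Depth = number of edges = 1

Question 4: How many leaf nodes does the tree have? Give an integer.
Leaves (nodes with no children): F, H, L

Answer: 3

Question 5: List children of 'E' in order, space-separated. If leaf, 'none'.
Node E's children (from adjacency): K

Answer: K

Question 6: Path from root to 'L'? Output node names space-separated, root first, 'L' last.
Walk down from root: D -> C -> A -> G -> L

Answer: D C A G L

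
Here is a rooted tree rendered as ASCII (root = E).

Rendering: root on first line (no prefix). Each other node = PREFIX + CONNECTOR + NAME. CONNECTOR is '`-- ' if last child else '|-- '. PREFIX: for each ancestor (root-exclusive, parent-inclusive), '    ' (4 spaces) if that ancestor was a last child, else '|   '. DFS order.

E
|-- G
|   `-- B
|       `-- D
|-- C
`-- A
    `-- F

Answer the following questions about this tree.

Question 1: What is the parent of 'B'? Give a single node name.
Scan adjacency: B appears as child of G

Answer: G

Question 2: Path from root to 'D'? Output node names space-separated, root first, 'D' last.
Walk down from root: E -> G -> B -> D

Answer: E G B D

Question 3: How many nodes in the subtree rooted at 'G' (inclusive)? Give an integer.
Answer: 3

Derivation:
Subtree rooted at G contains: B, D, G
Count = 3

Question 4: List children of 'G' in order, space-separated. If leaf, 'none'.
Node G's children (from adjacency): B

Answer: B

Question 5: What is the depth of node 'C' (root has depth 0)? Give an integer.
Answer: 1

Derivation:
Path from root to C: E -> C
Depth = number of edges = 1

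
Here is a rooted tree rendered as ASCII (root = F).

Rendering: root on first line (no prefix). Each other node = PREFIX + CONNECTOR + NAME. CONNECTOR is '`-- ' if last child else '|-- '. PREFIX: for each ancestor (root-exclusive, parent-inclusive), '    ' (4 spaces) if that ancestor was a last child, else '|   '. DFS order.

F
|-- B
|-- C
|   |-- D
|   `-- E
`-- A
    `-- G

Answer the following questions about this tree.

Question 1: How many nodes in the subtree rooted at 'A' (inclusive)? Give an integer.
Subtree rooted at A contains: A, G
Count = 2

Answer: 2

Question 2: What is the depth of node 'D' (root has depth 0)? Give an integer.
Path from root to D: F -> C -> D
Depth = number of edges = 2

Answer: 2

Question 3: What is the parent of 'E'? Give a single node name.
Answer: C

Derivation:
Scan adjacency: E appears as child of C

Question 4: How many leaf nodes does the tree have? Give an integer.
Answer: 4

Derivation:
Leaves (nodes with no children): B, D, E, G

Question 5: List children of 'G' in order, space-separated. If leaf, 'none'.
Node G's children (from adjacency): (leaf)

Answer: none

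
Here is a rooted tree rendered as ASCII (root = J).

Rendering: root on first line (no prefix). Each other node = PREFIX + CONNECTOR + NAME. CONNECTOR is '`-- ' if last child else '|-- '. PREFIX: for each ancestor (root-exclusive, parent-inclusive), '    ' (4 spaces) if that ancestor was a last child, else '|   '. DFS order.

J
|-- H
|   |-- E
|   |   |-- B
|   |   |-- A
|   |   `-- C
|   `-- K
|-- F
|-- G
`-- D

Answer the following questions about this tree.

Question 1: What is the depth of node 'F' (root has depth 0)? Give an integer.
Answer: 1

Derivation:
Path from root to F: J -> F
Depth = number of edges = 1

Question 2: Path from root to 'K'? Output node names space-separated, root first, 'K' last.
Walk down from root: J -> H -> K

Answer: J H K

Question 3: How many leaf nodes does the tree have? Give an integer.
Leaves (nodes with no children): A, B, C, D, F, G, K

Answer: 7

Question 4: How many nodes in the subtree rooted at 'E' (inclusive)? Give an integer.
Answer: 4

Derivation:
Subtree rooted at E contains: A, B, C, E
Count = 4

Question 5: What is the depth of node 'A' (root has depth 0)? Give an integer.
Answer: 3

Derivation:
Path from root to A: J -> H -> E -> A
Depth = number of edges = 3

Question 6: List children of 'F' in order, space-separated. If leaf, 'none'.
Answer: none

Derivation:
Node F's children (from adjacency): (leaf)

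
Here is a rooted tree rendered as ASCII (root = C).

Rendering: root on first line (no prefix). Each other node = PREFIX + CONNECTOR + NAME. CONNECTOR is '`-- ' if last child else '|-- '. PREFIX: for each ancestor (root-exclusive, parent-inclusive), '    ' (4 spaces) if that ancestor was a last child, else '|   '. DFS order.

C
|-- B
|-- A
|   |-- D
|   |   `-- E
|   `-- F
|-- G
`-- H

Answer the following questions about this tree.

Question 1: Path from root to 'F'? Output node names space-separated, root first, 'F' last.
Answer: C A F

Derivation:
Walk down from root: C -> A -> F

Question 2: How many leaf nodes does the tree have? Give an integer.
Leaves (nodes with no children): B, E, F, G, H

Answer: 5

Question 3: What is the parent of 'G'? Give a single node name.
Answer: C

Derivation:
Scan adjacency: G appears as child of C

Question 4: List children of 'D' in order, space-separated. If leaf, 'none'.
Answer: E

Derivation:
Node D's children (from adjacency): E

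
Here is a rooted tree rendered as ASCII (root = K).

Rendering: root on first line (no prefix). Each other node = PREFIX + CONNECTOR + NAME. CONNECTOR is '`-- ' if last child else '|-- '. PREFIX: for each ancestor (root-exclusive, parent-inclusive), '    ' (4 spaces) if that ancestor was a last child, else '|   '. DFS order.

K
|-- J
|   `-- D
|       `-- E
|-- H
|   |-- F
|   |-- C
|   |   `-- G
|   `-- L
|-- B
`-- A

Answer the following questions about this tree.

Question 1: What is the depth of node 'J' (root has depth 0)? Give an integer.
Path from root to J: K -> J
Depth = number of edges = 1

Answer: 1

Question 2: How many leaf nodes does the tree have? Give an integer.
Leaves (nodes with no children): A, B, E, F, G, L

Answer: 6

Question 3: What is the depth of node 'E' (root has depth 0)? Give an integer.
Answer: 3

Derivation:
Path from root to E: K -> J -> D -> E
Depth = number of edges = 3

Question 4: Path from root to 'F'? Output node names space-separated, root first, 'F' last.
Walk down from root: K -> H -> F

Answer: K H F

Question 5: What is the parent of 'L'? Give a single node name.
Scan adjacency: L appears as child of H

Answer: H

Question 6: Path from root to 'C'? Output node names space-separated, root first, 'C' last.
Answer: K H C

Derivation:
Walk down from root: K -> H -> C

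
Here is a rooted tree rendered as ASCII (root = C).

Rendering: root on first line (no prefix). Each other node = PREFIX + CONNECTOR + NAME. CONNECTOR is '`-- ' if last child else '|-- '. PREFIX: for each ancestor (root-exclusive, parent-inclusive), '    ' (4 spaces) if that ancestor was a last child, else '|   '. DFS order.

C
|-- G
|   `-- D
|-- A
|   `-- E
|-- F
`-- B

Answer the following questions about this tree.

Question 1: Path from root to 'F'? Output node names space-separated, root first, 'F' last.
Walk down from root: C -> F

Answer: C F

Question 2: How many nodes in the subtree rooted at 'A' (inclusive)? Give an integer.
Subtree rooted at A contains: A, E
Count = 2

Answer: 2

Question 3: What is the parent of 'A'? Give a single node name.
Answer: C

Derivation:
Scan adjacency: A appears as child of C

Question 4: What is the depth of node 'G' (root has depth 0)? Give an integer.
Answer: 1

Derivation:
Path from root to G: C -> G
Depth = number of edges = 1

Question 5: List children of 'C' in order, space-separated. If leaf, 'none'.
Node C's children (from adjacency): G, A, F, B

Answer: G A F B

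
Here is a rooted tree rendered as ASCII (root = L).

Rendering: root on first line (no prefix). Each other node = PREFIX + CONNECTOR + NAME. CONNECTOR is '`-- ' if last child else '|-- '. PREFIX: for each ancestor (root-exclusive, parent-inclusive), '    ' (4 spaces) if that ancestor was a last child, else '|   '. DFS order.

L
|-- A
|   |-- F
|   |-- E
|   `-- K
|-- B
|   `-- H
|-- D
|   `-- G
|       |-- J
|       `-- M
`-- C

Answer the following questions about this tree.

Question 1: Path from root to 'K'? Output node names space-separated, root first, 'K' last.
Answer: L A K

Derivation:
Walk down from root: L -> A -> K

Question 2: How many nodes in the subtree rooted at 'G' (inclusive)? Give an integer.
Answer: 3

Derivation:
Subtree rooted at G contains: G, J, M
Count = 3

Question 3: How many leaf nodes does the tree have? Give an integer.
Leaves (nodes with no children): C, E, F, H, J, K, M

Answer: 7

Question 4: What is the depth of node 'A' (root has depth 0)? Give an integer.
Path from root to A: L -> A
Depth = number of edges = 1

Answer: 1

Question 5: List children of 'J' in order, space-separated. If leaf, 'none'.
Answer: none

Derivation:
Node J's children (from adjacency): (leaf)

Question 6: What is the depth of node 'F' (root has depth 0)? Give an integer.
Answer: 2

Derivation:
Path from root to F: L -> A -> F
Depth = number of edges = 2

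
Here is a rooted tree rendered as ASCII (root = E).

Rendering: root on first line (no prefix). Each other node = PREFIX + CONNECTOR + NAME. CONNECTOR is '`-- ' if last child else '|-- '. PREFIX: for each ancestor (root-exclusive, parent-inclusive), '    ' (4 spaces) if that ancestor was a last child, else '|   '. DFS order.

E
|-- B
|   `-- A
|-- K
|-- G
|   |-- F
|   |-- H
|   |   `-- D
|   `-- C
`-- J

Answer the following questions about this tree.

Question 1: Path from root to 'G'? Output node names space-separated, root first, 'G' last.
Answer: E G

Derivation:
Walk down from root: E -> G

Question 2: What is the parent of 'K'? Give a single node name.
Answer: E

Derivation:
Scan adjacency: K appears as child of E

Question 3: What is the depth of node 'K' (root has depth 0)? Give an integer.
Answer: 1

Derivation:
Path from root to K: E -> K
Depth = number of edges = 1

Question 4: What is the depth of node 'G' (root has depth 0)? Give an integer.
Answer: 1

Derivation:
Path from root to G: E -> G
Depth = number of edges = 1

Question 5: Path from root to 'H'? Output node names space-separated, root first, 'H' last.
Answer: E G H

Derivation:
Walk down from root: E -> G -> H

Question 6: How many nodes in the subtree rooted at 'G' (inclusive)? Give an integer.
Subtree rooted at G contains: C, D, F, G, H
Count = 5

Answer: 5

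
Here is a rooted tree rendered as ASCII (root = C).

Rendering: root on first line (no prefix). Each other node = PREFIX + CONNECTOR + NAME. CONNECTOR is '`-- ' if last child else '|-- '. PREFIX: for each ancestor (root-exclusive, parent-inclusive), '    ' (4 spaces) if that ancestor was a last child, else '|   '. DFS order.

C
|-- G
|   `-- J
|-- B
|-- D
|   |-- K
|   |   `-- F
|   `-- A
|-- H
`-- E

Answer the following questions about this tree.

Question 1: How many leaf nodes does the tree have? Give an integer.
Answer: 6

Derivation:
Leaves (nodes with no children): A, B, E, F, H, J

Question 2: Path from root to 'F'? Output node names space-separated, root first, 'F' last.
Answer: C D K F

Derivation:
Walk down from root: C -> D -> K -> F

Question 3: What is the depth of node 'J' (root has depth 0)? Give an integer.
Path from root to J: C -> G -> J
Depth = number of edges = 2

Answer: 2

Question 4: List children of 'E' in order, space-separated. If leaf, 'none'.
Answer: none

Derivation:
Node E's children (from adjacency): (leaf)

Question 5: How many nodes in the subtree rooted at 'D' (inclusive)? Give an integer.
Subtree rooted at D contains: A, D, F, K
Count = 4

Answer: 4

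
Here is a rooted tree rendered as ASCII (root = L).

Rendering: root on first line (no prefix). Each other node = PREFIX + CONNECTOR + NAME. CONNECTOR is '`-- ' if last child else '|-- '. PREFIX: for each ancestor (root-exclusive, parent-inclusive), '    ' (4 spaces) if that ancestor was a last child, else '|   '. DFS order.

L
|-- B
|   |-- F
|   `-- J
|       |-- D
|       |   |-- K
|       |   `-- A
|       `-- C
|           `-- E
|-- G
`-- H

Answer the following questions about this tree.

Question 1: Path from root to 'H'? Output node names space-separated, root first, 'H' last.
Walk down from root: L -> H

Answer: L H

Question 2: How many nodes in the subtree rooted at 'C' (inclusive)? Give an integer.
Subtree rooted at C contains: C, E
Count = 2

Answer: 2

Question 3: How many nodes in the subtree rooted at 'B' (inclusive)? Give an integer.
Subtree rooted at B contains: A, B, C, D, E, F, J, K
Count = 8

Answer: 8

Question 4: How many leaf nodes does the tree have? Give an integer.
Leaves (nodes with no children): A, E, F, G, H, K

Answer: 6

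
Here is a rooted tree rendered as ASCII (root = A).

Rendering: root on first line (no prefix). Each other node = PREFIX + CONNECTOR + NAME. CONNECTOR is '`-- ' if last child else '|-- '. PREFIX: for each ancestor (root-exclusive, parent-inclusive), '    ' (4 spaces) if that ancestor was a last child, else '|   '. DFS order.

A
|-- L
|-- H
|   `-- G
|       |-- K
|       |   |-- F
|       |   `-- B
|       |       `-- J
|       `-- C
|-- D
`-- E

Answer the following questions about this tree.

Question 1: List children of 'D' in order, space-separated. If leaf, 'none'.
Node D's children (from adjacency): (leaf)

Answer: none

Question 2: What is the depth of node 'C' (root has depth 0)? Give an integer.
Answer: 3

Derivation:
Path from root to C: A -> H -> G -> C
Depth = number of edges = 3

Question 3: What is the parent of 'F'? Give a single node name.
Scan adjacency: F appears as child of K

Answer: K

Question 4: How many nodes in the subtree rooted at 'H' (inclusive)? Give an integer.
Answer: 7

Derivation:
Subtree rooted at H contains: B, C, F, G, H, J, K
Count = 7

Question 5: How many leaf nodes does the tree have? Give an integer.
Answer: 6

Derivation:
Leaves (nodes with no children): C, D, E, F, J, L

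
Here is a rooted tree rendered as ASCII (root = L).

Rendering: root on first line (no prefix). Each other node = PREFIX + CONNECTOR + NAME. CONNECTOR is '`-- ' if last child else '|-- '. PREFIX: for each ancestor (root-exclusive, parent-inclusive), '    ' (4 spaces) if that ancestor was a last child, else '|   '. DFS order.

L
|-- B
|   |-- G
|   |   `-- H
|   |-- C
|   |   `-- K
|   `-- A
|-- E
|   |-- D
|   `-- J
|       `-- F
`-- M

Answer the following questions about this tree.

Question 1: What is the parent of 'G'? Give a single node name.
Scan adjacency: G appears as child of B

Answer: B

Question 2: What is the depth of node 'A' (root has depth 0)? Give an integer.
Answer: 2

Derivation:
Path from root to A: L -> B -> A
Depth = number of edges = 2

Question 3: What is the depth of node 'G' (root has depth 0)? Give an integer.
Path from root to G: L -> B -> G
Depth = number of edges = 2

Answer: 2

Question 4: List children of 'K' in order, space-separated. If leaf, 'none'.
Answer: none

Derivation:
Node K's children (from adjacency): (leaf)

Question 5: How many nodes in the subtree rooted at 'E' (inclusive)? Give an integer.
Answer: 4

Derivation:
Subtree rooted at E contains: D, E, F, J
Count = 4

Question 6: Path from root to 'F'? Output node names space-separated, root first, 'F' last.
Walk down from root: L -> E -> J -> F

Answer: L E J F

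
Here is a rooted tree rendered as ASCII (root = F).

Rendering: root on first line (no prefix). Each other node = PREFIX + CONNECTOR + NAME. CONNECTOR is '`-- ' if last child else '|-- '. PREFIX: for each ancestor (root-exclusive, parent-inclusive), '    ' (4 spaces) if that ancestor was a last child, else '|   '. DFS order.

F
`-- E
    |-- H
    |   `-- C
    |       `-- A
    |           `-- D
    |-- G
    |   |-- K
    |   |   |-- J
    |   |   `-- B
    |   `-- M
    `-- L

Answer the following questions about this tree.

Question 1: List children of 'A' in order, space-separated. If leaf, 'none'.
Node A's children (from adjacency): D

Answer: D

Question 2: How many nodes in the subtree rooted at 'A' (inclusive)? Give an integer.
Answer: 2

Derivation:
Subtree rooted at A contains: A, D
Count = 2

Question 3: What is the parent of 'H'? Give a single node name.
Scan adjacency: H appears as child of E

Answer: E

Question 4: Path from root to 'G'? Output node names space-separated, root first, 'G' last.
Answer: F E G

Derivation:
Walk down from root: F -> E -> G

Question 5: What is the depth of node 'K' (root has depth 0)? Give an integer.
Answer: 3

Derivation:
Path from root to K: F -> E -> G -> K
Depth = number of edges = 3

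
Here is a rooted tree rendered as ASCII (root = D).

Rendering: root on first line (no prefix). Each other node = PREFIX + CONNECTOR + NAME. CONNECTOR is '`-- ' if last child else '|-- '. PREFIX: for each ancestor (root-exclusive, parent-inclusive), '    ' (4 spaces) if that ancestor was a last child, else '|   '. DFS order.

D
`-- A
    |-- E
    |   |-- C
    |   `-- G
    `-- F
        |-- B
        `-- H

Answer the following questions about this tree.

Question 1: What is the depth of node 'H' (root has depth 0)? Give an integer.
Answer: 3

Derivation:
Path from root to H: D -> A -> F -> H
Depth = number of edges = 3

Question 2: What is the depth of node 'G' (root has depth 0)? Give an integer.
Path from root to G: D -> A -> E -> G
Depth = number of edges = 3

Answer: 3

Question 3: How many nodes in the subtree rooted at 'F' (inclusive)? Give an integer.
Subtree rooted at F contains: B, F, H
Count = 3

Answer: 3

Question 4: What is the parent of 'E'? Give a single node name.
Scan adjacency: E appears as child of A

Answer: A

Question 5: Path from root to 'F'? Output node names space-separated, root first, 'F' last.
Answer: D A F

Derivation:
Walk down from root: D -> A -> F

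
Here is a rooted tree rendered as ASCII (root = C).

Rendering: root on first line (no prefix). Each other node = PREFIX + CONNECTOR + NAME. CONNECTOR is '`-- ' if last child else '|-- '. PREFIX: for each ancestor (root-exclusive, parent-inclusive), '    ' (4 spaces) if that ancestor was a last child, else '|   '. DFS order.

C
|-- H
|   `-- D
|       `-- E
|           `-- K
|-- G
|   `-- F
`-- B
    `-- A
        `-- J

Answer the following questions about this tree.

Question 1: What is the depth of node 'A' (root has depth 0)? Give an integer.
Path from root to A: C -> B -> A
Depth = number of edges = 2

Answer: 2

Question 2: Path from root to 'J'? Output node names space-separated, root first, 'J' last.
Answer: C B A J

Derivation:
Walk down from root: C -> B -> A -> J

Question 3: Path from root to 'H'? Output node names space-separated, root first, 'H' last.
Walk down from root: C -> H

Answer: C H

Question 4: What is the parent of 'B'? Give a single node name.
Scan adjacency: B appears as child of C

Answer: C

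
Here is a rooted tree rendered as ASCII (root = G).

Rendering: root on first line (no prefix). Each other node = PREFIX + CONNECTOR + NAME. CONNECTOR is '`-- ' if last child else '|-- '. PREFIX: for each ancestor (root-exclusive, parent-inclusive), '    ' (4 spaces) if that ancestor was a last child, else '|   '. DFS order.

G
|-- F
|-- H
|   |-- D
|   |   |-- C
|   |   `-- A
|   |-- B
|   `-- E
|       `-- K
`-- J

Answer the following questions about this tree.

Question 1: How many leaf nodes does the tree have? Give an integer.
Answer: 6

Derivation:
Leaves (nodes with no children): A, B, C, F, J, K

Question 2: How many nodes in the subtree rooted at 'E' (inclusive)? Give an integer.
Answer: 2

Derivation:
Subtree rooted at E contains: E, K
Count = 2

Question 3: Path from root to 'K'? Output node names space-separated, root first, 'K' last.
Walk down from root: G -> H -> E -> K

Answer: G H E K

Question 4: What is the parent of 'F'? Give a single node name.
Answer: G

Derivation:
Scan adjacency: F appears as child of G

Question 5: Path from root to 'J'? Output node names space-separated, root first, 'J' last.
Answer: G J

Derivation:
Walk down from root: G -> J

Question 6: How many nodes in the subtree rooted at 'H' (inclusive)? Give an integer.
Answer: 7

Derivation:
Subtree rooted at H contains: A, B, C, D, E, H, K
Count = 7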